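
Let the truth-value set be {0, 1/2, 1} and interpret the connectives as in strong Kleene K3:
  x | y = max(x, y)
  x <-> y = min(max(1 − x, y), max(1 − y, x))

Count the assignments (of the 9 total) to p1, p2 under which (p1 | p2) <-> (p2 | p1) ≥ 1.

6

p1 = 0, p2 = 0 ↦ 1  ≥
p1 = 0, p2 = 1/2 ↦ 1/2  <
p1 = 0, p2 = 1 ↦ 1  ≥
p1 = 1/2, p2 = 0 ↦ 1/2  <
p1 = 1/2, p2 = 1/2 ↦ 1/2  <
p1 = 1/2, p2 = 1 ↦ 1  ≥
p1 = 1, p2 = 0 ↦ 1  ≥
p1 = 1, p2 = 1/2 ↦ 1  ≥
p1 = 1, p2 = 1 ↦ 1  ≥
So 6 of the 9 assignments meet the threshold.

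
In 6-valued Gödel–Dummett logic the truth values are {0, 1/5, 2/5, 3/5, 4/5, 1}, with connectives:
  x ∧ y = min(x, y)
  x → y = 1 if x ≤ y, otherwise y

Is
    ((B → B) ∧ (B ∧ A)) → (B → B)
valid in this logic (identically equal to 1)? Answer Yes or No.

Yes

At A = 0, B = 2/5, for instance:
B → B = 2/5 → 2/5 = 1
B ∧ A = 2/5 ∧ 0 = 0
(B → B) ∧ (B ∧ A) = 1 ∧ 0 = 0
((B → B) ∧ (B ∧ A)) → (B → B) = 0 → 1 = 1
and checking the remaining 35 assignments likewise gives ≥ 1 in every case.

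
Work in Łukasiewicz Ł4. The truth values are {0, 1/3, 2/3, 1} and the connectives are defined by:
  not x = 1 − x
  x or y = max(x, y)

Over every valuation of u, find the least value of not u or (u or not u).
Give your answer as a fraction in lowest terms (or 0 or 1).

Take u = 1/3:
not u = not 1/3 = 2/3
not u = not 1/3 = 2/3
u or not u = 1/3 or 2/3 = 2/3
not u or (u or not u) = 2/3 or 2/3 = 2/3
No assignment yields a value below 2/3, so this is the minimum.

2/3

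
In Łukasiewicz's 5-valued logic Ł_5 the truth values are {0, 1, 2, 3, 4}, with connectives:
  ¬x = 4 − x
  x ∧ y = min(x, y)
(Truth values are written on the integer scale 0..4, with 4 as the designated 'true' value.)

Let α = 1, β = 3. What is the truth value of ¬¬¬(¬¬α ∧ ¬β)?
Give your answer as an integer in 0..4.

3

¬α = ¬1 = 3
¬¬α = ¬3 = 1
¬β = ¬3 = 1
¬¬α ∧ ¬β = 1 ∧ 1 = 1
¬(¬¬α ∧ ¬β) = ¬1 = 3
¬¬(¬¬α ∧ ¬β) = ¬3 = 1
¬¬¬(¬¬α ∧ ¬β) = ¬1 = 3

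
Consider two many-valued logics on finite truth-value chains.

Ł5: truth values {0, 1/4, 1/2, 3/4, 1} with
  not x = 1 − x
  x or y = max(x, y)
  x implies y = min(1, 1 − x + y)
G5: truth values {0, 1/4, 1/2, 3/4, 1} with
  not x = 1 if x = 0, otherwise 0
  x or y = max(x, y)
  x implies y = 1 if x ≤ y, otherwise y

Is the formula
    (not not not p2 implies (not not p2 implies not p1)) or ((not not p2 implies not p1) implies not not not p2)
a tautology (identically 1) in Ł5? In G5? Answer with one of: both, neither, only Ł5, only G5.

both

In Ł5: every assignment gives 1 — tautology.
In G5: every assignment gives 1 — tautology.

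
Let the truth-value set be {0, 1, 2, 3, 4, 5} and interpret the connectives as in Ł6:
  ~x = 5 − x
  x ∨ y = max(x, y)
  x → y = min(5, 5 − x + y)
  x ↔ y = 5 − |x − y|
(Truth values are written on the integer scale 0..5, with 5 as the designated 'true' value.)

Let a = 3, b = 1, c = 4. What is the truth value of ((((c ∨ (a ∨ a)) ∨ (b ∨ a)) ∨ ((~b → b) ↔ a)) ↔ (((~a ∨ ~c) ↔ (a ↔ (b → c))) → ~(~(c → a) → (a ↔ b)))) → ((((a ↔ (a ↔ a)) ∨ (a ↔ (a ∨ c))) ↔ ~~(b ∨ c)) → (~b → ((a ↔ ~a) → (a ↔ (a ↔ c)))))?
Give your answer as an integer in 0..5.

5

a ∨ a = 3 ∨ 3 = 3
c ∨ (a ∨ a) = 4 ∨ 3 = 4
b ∨ a = 1 ∨ 3 = 3
(c ∨ (a ∨ a)) ∨ (b ∨ a) = 4 ∨ 3 = 4
~b = ~1 = 4
~b → b = 4 → 1 = 2
(~b → b) ↔ a = 2 ↔ 3 = 4
((c ∨ (a ∨ a)) ∨ (b ∨ a)) ∨ ((~b → b) ↔ a) = 4 ∨ 4 = 4
~a = ~3 = 2
~c = ~4 = 1
~a ∨ ~c = 2 ∨ 1 = 2
b → c = 1 → 4 = 5
a ↔ (b → c) = 3 ↔ 5 = 3
(~a ∨ ~c) ↔ (a ↔ (b → c)) = 2 ↔ 3 = 4
c → a = 4 → 3 = 4
~(c → a) = ~4 = 1
a ↔ b = 3 ↔ 1 = 3
~(c → a) → (a ↔ b) = 1 → 3 = 5
~(~(c → a) → (a ↔ b)) = ~5 = 0
((~a ∨ ~c) ↔ (a ↔ (b → c))) → ~(~(c → a) → (a ↔ b)) = 4 → 0 = 1
(((c ∨ (a ∨ a)) ∨ (b ∨ a)) ∨ ((~b → b) ↔ a)) ↔ (((~a ∨ ~c) ↔ (a ↔ (b → c))) → ~(~(c → a) → (a ↔ b))) = 4 ↔ 1 = 2
a ↔ a = 3 ↔ 3 = 5
a ↔ (a ↔ a) = 3 ↔ 5 = 3
a ∨ c = 3 ∨ 4 = 4
a ↔ (a ∨ c) = 3 ↔ 4 = 4
(a ↔ (a ↔ a)) ∨ (a ↔ (a ∨ c)) = 3 ∨ 4 = 4
b ∨ c = 1 ∨ 4 = 4
~(b ∨ c) = ~4 = 1
~~(b ∨ c) = ~1 = 4
((a ↔ (a ↔ a)) ∨ (a ↔ (a ∨ c))) ↔ ~~(b ∨ c) = 4 ↔ 4 = 5
~b = ~1 = 4
~a = ~3 = 2
a ↔ ~a = 3 ↔ 2 = 4
a ↔ c = 3 ↔ 4 = 4
a ↔ (a ↔ c) = 3 ↔ 4 = 4
(a ↔ ~a) → (a ↔ (a ↔ c)) = 4 → 4 = 5
~b → ((a ↔ ~a) → (a ↔ (a ↔ c))) = 4 → 5 = 5
(((a ↔ (a ↔ a)) ∨ (a ↔ (a ∨ c))) ↔ ~~(b ∨ c)) → (~b → ((a ↔ ~a) → (a ↔ (a ↔ c)))) = 5 → 5 = 5
((((c ∨ (a ∨ a)) ∨ (b ∨ a)) ∨ ((~b → b) ↔ a)) ↔ (((~a ∨ ~c) ↔ (a ↔ (b → c))) → ~(~(c → a) → (a ↔ b)))) → ((((a ↔ (a ↔ a)) ∨ (a ↔ (a ∨ c))) ↔ ~~(b ∨ c)) → (~b → ((a ↔ ~a) → (a ↔ (a ↔ c))))) = 2 → 5 = 5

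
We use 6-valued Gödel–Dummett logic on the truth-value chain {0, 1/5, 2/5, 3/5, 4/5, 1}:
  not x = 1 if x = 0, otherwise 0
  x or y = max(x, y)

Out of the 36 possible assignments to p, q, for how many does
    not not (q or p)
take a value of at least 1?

35

value 1: 35 assignments (counts)
value 0: 1 assignment
So 35 of the 36 assignments meet the threshold.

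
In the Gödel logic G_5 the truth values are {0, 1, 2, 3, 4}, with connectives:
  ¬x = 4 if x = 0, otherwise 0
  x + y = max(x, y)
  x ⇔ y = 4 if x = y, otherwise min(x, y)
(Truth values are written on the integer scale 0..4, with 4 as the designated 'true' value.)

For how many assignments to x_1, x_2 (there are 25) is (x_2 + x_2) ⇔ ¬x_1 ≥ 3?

6

value 4: 5 assignments (counts)
value 3: 1 assignment (counts)
value 2: 1 assignment
value 1: 1 assignment
value 0: 17 assignments
So 6 of the 25 assignments meet the threshold.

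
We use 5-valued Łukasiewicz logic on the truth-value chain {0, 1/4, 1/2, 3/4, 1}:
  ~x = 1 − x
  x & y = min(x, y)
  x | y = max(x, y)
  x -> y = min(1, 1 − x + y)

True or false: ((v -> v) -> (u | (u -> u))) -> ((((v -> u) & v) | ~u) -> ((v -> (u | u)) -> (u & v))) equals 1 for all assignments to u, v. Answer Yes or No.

Counterexample: take u = 0, v = 0.
v -> v = 0 -> 0 = 1
u -> u = 0 -> 0 = 1
u | (u -> u) = 0 | 1 = 1
(v -> v) -> (u | (u -> u)) = 1 -> 1 = 1
v -> u = 0 -> 0 = 1
(v -> u) & v = 1 & 0 = 0
~u = ~0 = 1
((v -> u) & v) | ~u = 0 | 1 = 1
u | u = 0 | 0 = 0
v -> (u | u) = 0 -> 0 = 1
u & v = 0 & 0 = 0
(v -> (u | u)) -> (u & v) = 1 -> 0 = 0
(((v -> u) & v) | ~u) -> ((v -> (u | u)) -> (u & v)) = 1 -> 0 = 0
((v -> v) -> (u | (u -> u))) -> ((((v -> u) & v) | ~u) -> ((v -> (u | u)) -> (u & v))) = 1 -> 0 = 0
This gives 0 ≠ 1.

No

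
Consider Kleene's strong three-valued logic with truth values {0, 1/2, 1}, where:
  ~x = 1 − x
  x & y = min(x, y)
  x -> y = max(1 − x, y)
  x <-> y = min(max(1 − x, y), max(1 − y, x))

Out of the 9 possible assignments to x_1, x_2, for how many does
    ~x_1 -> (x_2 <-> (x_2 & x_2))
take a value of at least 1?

7

x_1 = 0, x_2 = 0 ↦ 1  ≥
x_1 = 0, x_2 = 1/2 ↦ 1/2  <
x_1 = 0, x_2 = 1 ↦ 1  ≥
x_1 = 1/2, x_2 = 0 ↦ 1  ≥
x_1 = 1/2, x_2 = 1/2 ↦ 1/2  <
x_1 = 1/2, x_2 = 1 ↦ 1  ≥
x_1 = 1, x_2 = 0 ↦ 1  ≥
x_1 = 1, x_2 = 1/2 ↦ 1  ≥
x_1 = 1, x_2 = 1 ↦ 1  ≥
So 7 of the 9 assignments meet the threshold.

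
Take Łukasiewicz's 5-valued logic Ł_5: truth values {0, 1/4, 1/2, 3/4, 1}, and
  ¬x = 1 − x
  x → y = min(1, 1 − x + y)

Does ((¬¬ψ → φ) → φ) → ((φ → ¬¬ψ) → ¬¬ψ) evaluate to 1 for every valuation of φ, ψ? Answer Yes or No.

At φ = 3/4, ψ = 3/4, for instance:
¬ψ = ¬3/4 = 1/4
¬¬ψ = ¬1/4 = 3/4
¬¬ψ → φ = 3/4 → 3/4 = 1
(¬¬ψ → φ) → φ = 1 → 3/4 = 3/4
φ → ¬¬ψ = 3/4 → 3/4 = 1
(φ → ¬¬ψ) → ¬¬ψ = 1 → 3/4 = 3/4
((¬¬ψ → φ) → φ) → ((φ → ¬¬ψ) → ¬¬ψ) = 3/4 → 3/4 = 1
and checking the remaining 24 assignments likewise gives ≥ 1 in every case.

Yes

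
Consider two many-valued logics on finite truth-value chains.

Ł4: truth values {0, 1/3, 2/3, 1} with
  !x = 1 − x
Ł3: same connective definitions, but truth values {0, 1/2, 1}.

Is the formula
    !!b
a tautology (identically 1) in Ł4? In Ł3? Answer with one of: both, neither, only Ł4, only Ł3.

In Ł4: at b = 0 the value is 0 — not a tautology.
In Ł3: at b = 0 the value is 0 — not a tautology.

neither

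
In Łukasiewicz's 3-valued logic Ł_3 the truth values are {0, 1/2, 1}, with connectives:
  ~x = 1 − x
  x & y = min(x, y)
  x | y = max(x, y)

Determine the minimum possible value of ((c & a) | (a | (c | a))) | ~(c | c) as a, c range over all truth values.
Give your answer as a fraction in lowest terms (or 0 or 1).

Take a = 0, c = 1/2:
c & a = 1/2 & 0 = 0
c | a = 1/2 | 0 = 1/2
a | (c | a) = 0 | 1/2 = 1/2
(c & a) | (a | (c | a)) = 0 | 1/2 = 1/2
c | c = 1/2 | 1/2 = 1/2
~(c | c) = ~1/2 = 1/2
((c & a) | (a | (c | a))) | ~(c | c) = 1/2 | 1/2 = 1/2
No assignment yields a value below 1/2, so this is the minimum.

1/2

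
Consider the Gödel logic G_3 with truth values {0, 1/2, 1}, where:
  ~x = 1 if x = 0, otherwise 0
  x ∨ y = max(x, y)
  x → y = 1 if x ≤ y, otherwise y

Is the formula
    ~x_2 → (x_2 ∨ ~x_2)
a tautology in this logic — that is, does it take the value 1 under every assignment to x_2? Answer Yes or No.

Yes

x_2 = 0 ↦ 1
x_2 = 1/2 ↦ 1
x_2 = 1 ↦ 1
Every assignment gives a value ≥ 1.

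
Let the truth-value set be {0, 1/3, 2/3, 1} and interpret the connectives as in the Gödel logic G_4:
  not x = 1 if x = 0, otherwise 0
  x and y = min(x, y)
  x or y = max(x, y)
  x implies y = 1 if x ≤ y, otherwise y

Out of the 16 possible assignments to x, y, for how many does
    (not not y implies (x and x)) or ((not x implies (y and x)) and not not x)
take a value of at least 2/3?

13

x = 0, y = 0 ↦ 1  ≥
x = 0, y = 1/3 ↦ 0  <
x = 0, y = 2/3 ↦ 0  <
x = 0, y = 1 ↦ 0  <
x = 1/3, y = 0 ↦ 1  ≥
x = 1/3, y = 1/3 ↦ 1  ≥
x = 1/3, y = 2/3 ↦ 1  ≥
x = 1/3, y = 1 ↦ 1  ≥
x = 2/3, y = 0 ↦ 1  ≥
x = 2/3, y = 1/3 ↦ 1  ≥
x = 2/3, y = 2/3 ↦ 1  ≥
x = 2/3, y = 1 ↦ 1  ≥
x = 1, y = 0 ↦ 1  ≥
x = 1, y = 1/3 ↦ 1  ≥
x = 1, y = 2/3 ↦ 1  ≥
x = 1, y = 1 ↦ 1  ≥
So 13 of the 16 assignments meet the threshold.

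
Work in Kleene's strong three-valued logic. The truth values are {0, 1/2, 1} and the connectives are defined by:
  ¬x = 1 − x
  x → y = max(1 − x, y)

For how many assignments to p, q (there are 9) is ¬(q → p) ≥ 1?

p = 0, q = 0 ↦ 0  <
p = 0, q = 1/2 ↦ 1/2  <
p = 0, q = 1 ↦ 1  ≥
p = 1/2, q = 0 ↦ 0  <
p = 1/2, q = 1/2 ↦ 1/2  <
p = 1/2, q = 1 ↦ 1/2  <
p = 1, q = 0 ↦ 0  <
p = 1, q = 1/2 ↦ 0  <
p = 1, q = 1 ↦ 0  <
So 1 of the 9 assignments meets the threshold.

1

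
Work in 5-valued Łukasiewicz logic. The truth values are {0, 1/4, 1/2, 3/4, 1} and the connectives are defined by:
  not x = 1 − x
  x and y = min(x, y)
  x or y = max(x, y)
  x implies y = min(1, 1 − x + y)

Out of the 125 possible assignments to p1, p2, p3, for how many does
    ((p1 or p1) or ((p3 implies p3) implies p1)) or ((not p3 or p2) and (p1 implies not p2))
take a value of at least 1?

43

value 1: 43 assignments (counts)
value 3/4: 50 assignments
value 1/2: 24 assignments
value 1/4: 7 assignments
value 0: 1 assignment
So 43 of the 125 assignments meet the threshold.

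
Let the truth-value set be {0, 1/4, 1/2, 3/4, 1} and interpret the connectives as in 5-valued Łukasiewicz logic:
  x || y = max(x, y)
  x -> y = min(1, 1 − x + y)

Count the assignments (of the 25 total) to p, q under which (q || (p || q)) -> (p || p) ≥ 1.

15

value 1: 15 assignments (counts)
value 3/4: 4 assignments
value 1/2: 3 assignments
value 1/4: 2 assignments
value 0: 1 assignment
So 15 of the 25 assignments meet the threshold.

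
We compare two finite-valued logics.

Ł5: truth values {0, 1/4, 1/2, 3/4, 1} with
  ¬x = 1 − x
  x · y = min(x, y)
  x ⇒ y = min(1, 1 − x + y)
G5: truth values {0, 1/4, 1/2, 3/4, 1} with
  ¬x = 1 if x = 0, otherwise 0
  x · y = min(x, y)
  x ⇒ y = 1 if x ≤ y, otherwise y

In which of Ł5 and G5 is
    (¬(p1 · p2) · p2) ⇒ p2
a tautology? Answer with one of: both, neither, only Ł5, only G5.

both

In Ł5: every assignment gives 1 — tautology.
In G5: every assignment gives 1 — tautology.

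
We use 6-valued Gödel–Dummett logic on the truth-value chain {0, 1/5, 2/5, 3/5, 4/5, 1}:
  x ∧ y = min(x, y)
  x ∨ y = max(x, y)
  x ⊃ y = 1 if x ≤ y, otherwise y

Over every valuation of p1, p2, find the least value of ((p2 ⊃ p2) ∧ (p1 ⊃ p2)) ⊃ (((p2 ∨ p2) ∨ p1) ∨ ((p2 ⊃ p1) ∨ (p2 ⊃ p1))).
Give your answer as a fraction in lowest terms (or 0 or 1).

1/5

Take p1 = 0, p2 = 1/5:
p2 ⊃ p2 = 1/5 ⊃ 1/5 = 1
p1 ⊃ p2 = 0 ⊃ 1/5 = 1
(p2 ⊃ p2) ∧ (p1 ⊃ p2) = 1 ∧ 1 = 1
p2 ∨ p2 = 1/5 ∨ 1/5 = 1/5
(p2 ∨ p2) ∨ p1 = 1/5 ∨ 0 = 1/5
p2 ⊃ p1 = 1/5 ⊃ 0 = 0
p2 ⊃ p1 = 1/5 ⊃ 0 = 0
(p2 ⊃ p1) ∨ (p2 ⊃ p1) = 0 ∨ 0 = 0
((p2 ∨ p2) ∨ p1) ∨ ((p2 ⊃ p1) ∨ (p2 ⊃ p1)) = 1/5 ∨ 0 = 1/5
((p2 ⊃ p2) ∧ (p1 ⊃ p2)) ⊃ (((p2 ∨ p2) ∨ p1) ∨ ((p2 ⊃ p1) ∨ (p2 ⊃ p1))) = 1 ⊃ 1/5 = 1/5
No assignment yields a value below 1/5, so this is the minimum.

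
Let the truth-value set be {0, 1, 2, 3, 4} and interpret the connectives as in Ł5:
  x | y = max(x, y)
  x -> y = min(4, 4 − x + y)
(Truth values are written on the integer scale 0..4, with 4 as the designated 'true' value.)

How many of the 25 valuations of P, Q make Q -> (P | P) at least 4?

value 4: 15 assignments (counts)
value 3: 4 assignments
value 2: 3 assignments
value 1: 2 assignments
value 0: 1 assignment
So 15 of the 25 assignments meet the threshold.

15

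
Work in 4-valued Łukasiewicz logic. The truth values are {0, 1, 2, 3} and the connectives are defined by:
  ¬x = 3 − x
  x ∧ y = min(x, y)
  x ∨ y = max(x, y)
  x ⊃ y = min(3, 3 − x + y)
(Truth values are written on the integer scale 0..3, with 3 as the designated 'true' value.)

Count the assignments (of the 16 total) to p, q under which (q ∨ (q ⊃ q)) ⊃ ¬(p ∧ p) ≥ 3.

4

p = 0, q = 0 ↦ 3  ≥
p = 0, q = 1 ↦ 3  ≥
p = 0, q = 2 ↦ 3  ≥
p = 0, q = 3 ↦ 3  ≥
p = 1, q = 0 ↦ 2  <
p = 1, q = 1 ↦ 2  <
p = 1, q = 2 ↦ 2  <
p = 1, q = 3 ↦ 2  <
p = 2, q = 0 ↦ 1  <
p = 2, q = 1 ↦ 1  <
p = 2, q = 2 ↦ 1  <
p = 2, q = 3 ↦ 1  <
p = 3, q = 0 ↦ 0  <
p = 3, q = 1 ↦ 0  <
p = 3, q = 2 ↦ 0  <
p = 3, q = 3 ↦ 0  <
So 4 of the 16 assignments meet the threshold.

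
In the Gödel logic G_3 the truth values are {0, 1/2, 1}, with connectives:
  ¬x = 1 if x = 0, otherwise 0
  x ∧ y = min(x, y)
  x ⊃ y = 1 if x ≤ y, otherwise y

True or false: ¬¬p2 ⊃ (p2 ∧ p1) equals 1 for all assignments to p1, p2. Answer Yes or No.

Counterexample: take p1 = 0, p2 = 1/2.
¬p2 = ¬1/2 = 0
¬¬p2 = ¬0 = 1
p2 ∧ p1 = 1/2 ∧ 0 = 0
¬¬p2 ⊃ (p2 ∧ p1) = 1 ⊃ 0 = 0
This gives 0 ≠ 1.

No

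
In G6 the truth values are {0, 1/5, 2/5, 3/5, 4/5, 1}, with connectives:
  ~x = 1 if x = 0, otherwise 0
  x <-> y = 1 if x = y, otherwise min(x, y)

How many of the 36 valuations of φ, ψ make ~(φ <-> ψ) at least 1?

10

value 1: 10 assignments (counts)
value 0: 26 assignments
So 10 of the 36 assignments meet the threshold.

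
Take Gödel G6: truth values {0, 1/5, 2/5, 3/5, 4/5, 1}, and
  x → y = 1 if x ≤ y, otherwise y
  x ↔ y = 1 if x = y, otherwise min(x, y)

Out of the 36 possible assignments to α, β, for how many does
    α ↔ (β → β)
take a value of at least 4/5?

12

value 1: 6 assignments (counts)
value 4/5: 6 assignments (counts)
value 3/5: 6 assignments
value 2/5: 6 assignments
value 1/5: 6 assignments
value 0: 6 assignments
So 12 of the 36 assignments meet the threshold.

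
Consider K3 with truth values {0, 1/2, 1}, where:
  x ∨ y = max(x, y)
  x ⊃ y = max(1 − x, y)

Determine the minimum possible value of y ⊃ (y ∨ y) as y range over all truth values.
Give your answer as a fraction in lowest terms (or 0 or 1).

Take y = 1/2:
y ∨ y = 1/2 ∨ 1/2 = 1/2
y ⊃ (y ∨ y) = 1/2 ⊃ 1/2 = 1/2
No assignment yields a value below 1/2, so this is the minimum.

1/2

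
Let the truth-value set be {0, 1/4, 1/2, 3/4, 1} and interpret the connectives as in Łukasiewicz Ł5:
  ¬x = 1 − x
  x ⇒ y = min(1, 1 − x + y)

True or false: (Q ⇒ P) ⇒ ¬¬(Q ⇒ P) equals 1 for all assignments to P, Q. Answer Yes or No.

Yes

At P = 1/2, Q = 1, for instance:
Q ⇒ P = 1 ⇒ 1/2 = 1/2
¬(Q ⇒ P) = ¬1/2 = 1/2
¬¬(Q ⇒ P) = ¬1/2 = 1/2
(Q ⇒ P) ⇒ ¬¬(Q ⇒ P) = 1/2 ⇒ 1/2 = 1
and checking the remaining 24 assignments likewise gives ≥ 1 in every case.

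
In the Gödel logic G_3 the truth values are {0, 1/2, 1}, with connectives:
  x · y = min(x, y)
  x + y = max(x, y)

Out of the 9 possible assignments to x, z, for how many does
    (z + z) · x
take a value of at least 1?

x = 0, z = 0 ↦ 0  <
x = 0, z = 1/2 ↦ 0  <
x = 0, z = 1 ↦ 0  <
x = 1/2, z = 0 ↦ 0  <
x = 1/2, z = 1/2 ↦ 1/2  <
x = 1/2, z = 1 ↦ 1/2  <
x = 1, z = 0 ↦ 0  <
x = 1, z = 1/2 ↦ 1/2  <
x = 1, z = 1 ↦ 1  ≥
So 1 of the 9 assignments meets the threshold.

1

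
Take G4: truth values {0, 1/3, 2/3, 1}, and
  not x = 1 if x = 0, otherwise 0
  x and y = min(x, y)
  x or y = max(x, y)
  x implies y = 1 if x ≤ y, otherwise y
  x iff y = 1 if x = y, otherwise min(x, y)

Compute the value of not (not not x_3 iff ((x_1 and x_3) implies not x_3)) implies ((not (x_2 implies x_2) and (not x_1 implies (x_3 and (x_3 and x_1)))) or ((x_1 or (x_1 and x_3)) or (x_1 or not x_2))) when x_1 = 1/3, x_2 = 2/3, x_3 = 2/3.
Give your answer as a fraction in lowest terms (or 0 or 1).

1/3

not x_3 = not 2/3 = 0
not not x_3 = not 0 = 1
x_1 and x_3 = 1/3 and 2/3 = 1/3
not x_3 = not 2/3 = 0
(x_1 and x_3) implies not x_3 = 1/3 implies 0 = 0
not not x_3 iff ((x_1 and x_3) implies not x_3) = 1 iff 0 = 0
not (not not x_3 iff ((x_1 and x_3) implies not x_3)) = not 0 = 1
x_2 implies x_2 = 2/3 implies 2/3 = 1
not (x_2 implies x_2) = not 1 = 0
not x_1 = not 1/3 = 0
x_3 and x_1 = 2/3 and 1/3 = 1/3
x_3 and (x_3 and x_1) = 2/3 and 1/3 = 1/3
not x_1 implies (x_3 and (x_3 and x_1)) = 0 implies 1/3 = 1
not (x_2 implies x_2) and (not x_1 implies (x_3 and (x_3 and x_1))) = 0 and 1 = 0
x_1 and x_3 = 1/3 and 2/3 = 1/3
x_1 or (x_1 and x_3) = 1/3 or 1/3 = 1/3
not x_2 = not 2/3 = 0
x_1 or not x_2 = 1/3 or 0 = 1/3
(x_1 or (x_1 and x_3)) or (x_1 or not x_2) = 1/3 or 1/3 = 1/3
(not (x_2 implies x_2) and (not x_1 implies (x_3 and (x_3 and x_1)))) or ((x_1 or (x_1 and x_3)) or (x_1 or not x_2)) = 0 or 1/3 = 1/3
not (not not x_3 iff ((x_1 and x_3) implies not x_3)) implies ((not (x_2 implies x_2) and (not x_1 implies (x_3 and (x_3 and x_1)))) or ((x_1 or (x_1 and x_3)) or (x_1 or not x_2))) = 1 implies 1/3 = 1/3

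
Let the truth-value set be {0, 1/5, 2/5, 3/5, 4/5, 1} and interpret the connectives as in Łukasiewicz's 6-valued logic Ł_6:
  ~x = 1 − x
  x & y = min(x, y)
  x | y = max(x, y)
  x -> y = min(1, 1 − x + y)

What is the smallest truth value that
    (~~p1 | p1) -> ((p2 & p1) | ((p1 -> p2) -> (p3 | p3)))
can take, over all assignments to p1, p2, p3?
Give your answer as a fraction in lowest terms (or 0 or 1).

3/5

Take p1 = 4/5, p2 = 2/5, p3 = 0:
~p1 = ~4/5 = 1/5
~~p1 = ~1/5 = 4/5
~~p1 | p1 = 4/5 | 4/5 = 4/5
p2 & p1 = 2/5 & 4/5 = 2/5
p1 -> p2 = 4/5 -> 2/5 = 3/5
p3 | p3 = 0 | 0 = 0
(p1 -> p2) -> (p3 | p3) = 3/5 -> 0 = 2/5
(p2 & p1) | ((p1 -> p2) -> (p3 | p3)) = 2/5 | 2/5 = 2/5
(~~p1 | p1) -> ((p2 & p1) | ((p1 -> p2) -> (p3 | p3))) = 4/5 -> 2/5 = 3/5
No assignment yields a value below 3/5, so this is the minimum.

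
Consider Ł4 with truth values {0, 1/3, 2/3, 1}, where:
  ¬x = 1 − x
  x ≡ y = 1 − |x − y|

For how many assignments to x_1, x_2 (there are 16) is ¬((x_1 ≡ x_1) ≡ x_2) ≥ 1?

x_1 = 0, x_2 = 0 ↦ 1  ≥
x_1 = 0, x_2 = 1/3 ↦ 2/3  <
x_1 = 0, x_2 = 2/3 ↦ 1/3  <
x_1 = 0, x_2 = 1 ↦ 0  <
x_1 = 1/3, x_2 = 0 ↦ 1  ≥
x_1 = 1/3, x_2 = 1/3 ↦ 2/3  <
x_1 = 1/3, x_2 = 2/3 ↦ 1/3  <
x_1 = 1/3, x_2 = 1 ↦ 0  <
x_1 = 2/3, x_2 = 0 ↦ 1  ≥
x_1 = 2/3, x_2 = 1/3 ↦ 2/3  <
x_1 = 2/3, x_2 = 2/3 ↦ 1/3  <
x_1 = 2/3, x_2 = 1 ↦ 0  <
x_1 = 1, x_2 = 0 ↦ 1  ≥
x_1 = 1, x_2 = 1/3 ↦ 2/3  <
x_1 = 1, x_2 = 2/3 ↦ 1/3  <
x_1 = 1, x_2 = 1 ↦ 0  <
So 4 of the 16 assignments meet the threshold.

4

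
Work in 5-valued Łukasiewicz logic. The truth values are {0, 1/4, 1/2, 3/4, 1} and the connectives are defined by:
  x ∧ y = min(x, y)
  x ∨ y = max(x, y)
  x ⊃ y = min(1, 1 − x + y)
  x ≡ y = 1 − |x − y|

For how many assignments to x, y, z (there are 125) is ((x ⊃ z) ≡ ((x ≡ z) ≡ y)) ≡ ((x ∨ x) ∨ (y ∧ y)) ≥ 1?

value 1: 45 assignments (counts)
value 3/4: 41 assignments
value 1/2: 26 assignments
value 1/4: 9 assignments
value 0: 4 assignments
So 45 of the 125 assignments meet the threshold.

45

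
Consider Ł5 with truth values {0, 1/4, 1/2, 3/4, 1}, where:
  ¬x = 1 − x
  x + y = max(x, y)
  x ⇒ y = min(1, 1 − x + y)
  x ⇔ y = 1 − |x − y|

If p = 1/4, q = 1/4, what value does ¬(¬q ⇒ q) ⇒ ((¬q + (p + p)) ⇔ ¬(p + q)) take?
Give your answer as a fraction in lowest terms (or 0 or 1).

¬q = ¬1/4 = 3/4
¬q ⇒ q = 3/4 ⇒ 1/4 = 1/2
¬(¬q ⇒ q) = ¬1/2 = 1/2
¬q = ¬1/4 = 3/4
p + p = 1/4 + 1/4 = 1/4
¬q + (p + p) = 3/4 + 1/4 = 3/4
p + q = 1/4 + 1/4 = 1/4
¬(p + q) = ¬1/4 = 3/4
(¬q + (p + p)) ⇔ ¬(p + q) = 3/4 ⇔ 3/4 = 1
¬(¬q ⇒ q) ⇒ ((¬q + (p + p)) ⇔ ¬(p + q)) = 1/2 ⇒ 1 = 1

1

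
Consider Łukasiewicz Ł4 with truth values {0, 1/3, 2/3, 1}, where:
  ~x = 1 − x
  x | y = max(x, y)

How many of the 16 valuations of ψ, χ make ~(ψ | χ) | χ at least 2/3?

ψ = 0, χ = 0 ↦ 1  ≥
ψ = 0, χ = 1/3 ↦ 2/3  ≥
ψ = 0, χ = 2/3 ↦ 2/3  ≥
ψ = 0, χ = 1 ↦ 1  ≥
ψ = 1/3, χ = 0 ↦ 2/3  ≥
ψ = 1/3, χ = 1/3 ↦ 2/3  ≥
ψ = 1/3, χ = 2/3 ↦ 2/3  ≥
ψ = 1/3, χ = 1 ↦ 1  ≥
ψ = 2/3, χ = 0 ↦ 1/3  <
ψ = 2/3, χ = 1/3 ↦ 1/3  <
ψ = 2/3, χ = 2/3 ↦ 2/3  ≥
ψ = 2/3, χ = 1 ↦ 1  ≥
ψ = 1, χ = 0 ↦ 0  <
ψ = 1, χ = 1/3 ↦ 1/3  <
ψ = 1, χ = 2/3 ↦ 2/3  ≥
ψ = 1, χ = 1 ↦ 1  ≥
So 12 of the 16 assignments meet the threshold.

12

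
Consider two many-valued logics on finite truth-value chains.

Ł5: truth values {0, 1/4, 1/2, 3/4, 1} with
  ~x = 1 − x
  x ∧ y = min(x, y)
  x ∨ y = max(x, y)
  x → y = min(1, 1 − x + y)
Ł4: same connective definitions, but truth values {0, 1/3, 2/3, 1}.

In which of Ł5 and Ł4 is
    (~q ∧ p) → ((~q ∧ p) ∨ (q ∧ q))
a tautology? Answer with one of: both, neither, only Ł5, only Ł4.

both

In Ł5: every assignment gives 1 — tautology.
In Ł4: every assignment gives 1 — tautology.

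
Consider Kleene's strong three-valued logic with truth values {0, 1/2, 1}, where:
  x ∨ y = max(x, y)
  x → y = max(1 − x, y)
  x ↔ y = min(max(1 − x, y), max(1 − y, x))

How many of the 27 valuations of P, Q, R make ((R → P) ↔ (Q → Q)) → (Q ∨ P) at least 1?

16

value 1: 16 assignments (counts)
value 1/2: 10 assignments
value 0: 1 assignment
So 16 of the 27 assignments meet the threshold.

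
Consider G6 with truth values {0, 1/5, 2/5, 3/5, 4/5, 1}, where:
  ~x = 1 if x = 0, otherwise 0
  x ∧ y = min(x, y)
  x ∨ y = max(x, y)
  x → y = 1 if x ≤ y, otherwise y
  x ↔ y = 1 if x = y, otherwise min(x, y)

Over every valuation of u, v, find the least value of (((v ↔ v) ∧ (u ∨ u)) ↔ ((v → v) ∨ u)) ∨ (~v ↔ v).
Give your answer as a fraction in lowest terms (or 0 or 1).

Take u = 0, v = 0:
v ↔ v = 0 ↔ 0 = 1
u ∨ u = 0 ∨ 0 = 0
(v ↔ v) ∧ (u ∨ u) = 1 ∧ 0 = 0
v → v = 0 → 0 = 1
(v → v) ∨ u = 1 ∨ 0 = 1
((v ↔ v) ∧ (u ∨ u)) ↔ ((v → v) ∨ u) = 0 ↔ 1 = 0
~v = ~0 = 1
~v ↔ v = 1 ↔ 0 = 0
(((v ↔ v) ∧ (u ∨ u)) ↔ ((v → v) ∨ u)) ∨ (~v ↔ v) = 0 ∨ 0 = 0
No assignment yields a value below 0, so this is the minimum.

0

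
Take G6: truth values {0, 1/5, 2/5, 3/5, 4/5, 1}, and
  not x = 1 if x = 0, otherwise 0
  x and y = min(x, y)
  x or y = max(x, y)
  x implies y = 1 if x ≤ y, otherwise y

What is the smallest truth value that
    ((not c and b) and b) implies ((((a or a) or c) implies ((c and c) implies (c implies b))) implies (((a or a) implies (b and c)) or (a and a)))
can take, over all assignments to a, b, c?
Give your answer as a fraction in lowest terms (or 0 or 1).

Take a = 1/5, b = 2/5, c = 0:
not c = not 0 = 1
not c and b = 1 and 2/5 = 2/5
(not c and b) and b = 2/5 and 2/5 = 2/5
a or a = 1/5 or 1/5 = 1/5
(a or a) or c = 1/5 or 0 = 1/5
c and c = 0 and 0 = 0
c implies b = 0 implies 2/5 = 1
(c and c) implies (c implies b) = 0 implies 1 = 1
((a or a) or c) implies ((c and c) implies (c implies b)) = 1/5 implies 1 = 1
a or a = 1/5 or 1/5 = 1/5
b and c = 2/5 and 0 = 0
(a or a) implies (b and c) = 1/5 implies 0 = 0
a and a = 1/5 and 1/5 = 1/5
((a or a) implies (b and c)) or (a and a) = 0 or 1/5 = 1/5
(((a or a) or c) implies ((c and c) implies (c implies b))) implies (((a or a) implies (b and c)) or (a and a)) = 1 implies 1/5 = 1/5
((not c and b) and b) implies ((((a or a) or c) implies ((c and c) implies (c implies b))) implies (((a or a) implies (b and c)) or (a and a))) = 2/5 implies 1/5 = 1/5
No assignment yields a value below 1/5, so this is the minimum.

1/5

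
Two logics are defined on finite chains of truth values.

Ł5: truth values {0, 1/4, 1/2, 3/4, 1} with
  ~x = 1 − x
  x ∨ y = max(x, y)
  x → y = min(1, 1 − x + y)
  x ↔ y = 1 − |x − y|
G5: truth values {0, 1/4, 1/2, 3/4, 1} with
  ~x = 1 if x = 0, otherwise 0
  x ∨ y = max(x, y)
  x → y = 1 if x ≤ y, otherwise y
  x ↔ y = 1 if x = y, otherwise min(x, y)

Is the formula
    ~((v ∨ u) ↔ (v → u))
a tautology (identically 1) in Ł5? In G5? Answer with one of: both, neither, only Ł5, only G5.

In Ł5: at u = 0, v = 1/4 the value is 1/2 — not a tautology.
In G5: at u = 1/4, v = 0 the value is 0 — not a tautology.

neither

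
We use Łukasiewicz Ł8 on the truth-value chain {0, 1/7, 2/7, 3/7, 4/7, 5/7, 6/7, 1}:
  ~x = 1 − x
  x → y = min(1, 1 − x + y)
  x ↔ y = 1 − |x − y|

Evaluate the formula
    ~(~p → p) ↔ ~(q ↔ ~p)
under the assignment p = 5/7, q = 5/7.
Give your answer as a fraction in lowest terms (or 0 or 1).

4/7

~p = ~5/7 = 2/7
~p → p = 2/7 → 5/7 = 1
~(~p → p) = ~1 = 0
~p = ~5/7 = 2/7
q ↔ ~p = 5/7 ↔ 2/7 = 4/7
~(q ↔ ~p) = ~4/7 = 3/7
~(~p → p) ↔ ~(q ↔ ~p) = 0 ↔ 3/7 = 4/7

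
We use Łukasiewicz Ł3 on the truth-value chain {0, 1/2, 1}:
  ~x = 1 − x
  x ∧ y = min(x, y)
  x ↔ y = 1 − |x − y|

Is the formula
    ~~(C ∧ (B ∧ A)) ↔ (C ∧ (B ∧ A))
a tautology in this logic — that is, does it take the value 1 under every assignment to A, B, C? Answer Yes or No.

Yes

At A = 0, B = 1/2, C = 1/2, for instance:
B ∧ A = 1/2 ∧ 0 = 0
C ∧ (B ∧ A) = 1/2 ∧ 0 = 0
~(C ∧ (B ∧ A)) = ~0 = 1
~~(C ∧ (B ∧ A)) = ~1 = 0
~~(C ∧ (B ∧ A)) ↔ (C ∧ (B ∧ A)) = 0 ↔ 0 = 1
and checking the remaining 26 assignments likewise gives ≥ 1 in every case.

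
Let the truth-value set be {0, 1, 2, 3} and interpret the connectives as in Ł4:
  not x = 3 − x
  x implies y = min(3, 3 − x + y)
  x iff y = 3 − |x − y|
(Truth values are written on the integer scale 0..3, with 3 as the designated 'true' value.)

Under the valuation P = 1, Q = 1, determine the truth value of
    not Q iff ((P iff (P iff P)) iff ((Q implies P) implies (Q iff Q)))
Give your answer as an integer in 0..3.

not Q = not 1 = 2
P iff P = 1 iff 1 = 3
P iff (P iff P) = 1 iff 3 = 1
Q implies P = 1 implies 1 = 3
Q iff Q = 1 iff 1 = 3
(Q implies P) implies (Q iff Q) = 3 implies 3 = 3
(P iff (P iff P)) iff ((Q implies P) implies (Q iff Q)) = 1 iff 3 = 1
not Q iff ((P iff (P iff P)) iff ((Q implies P) implies (Q iff Q))) = 2 iff 1 = 2

2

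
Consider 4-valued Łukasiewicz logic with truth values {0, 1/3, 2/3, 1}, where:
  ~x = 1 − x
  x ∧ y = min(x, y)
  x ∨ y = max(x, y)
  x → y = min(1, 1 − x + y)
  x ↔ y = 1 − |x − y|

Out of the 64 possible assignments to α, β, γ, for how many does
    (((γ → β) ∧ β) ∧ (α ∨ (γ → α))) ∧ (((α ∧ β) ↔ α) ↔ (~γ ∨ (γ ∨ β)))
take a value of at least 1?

10

value 1: 10 assignments (counts)
value 2/3: 16 assignments
value 1/3: 19 assignments
value 0: 19 assignments
So 10 of the 64 assignments meet the threshold.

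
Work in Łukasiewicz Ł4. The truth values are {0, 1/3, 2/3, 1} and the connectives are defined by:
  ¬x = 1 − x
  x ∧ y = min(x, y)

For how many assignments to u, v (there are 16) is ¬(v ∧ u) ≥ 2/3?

12

u = 0, v = 0 ↦ 1  ≥
u = 0, v = 1/3 ↦ 1  ≥
u = 0, v = 2/3 ↦ 1  ≥
u = 0, v = 1 ↦ 1  ≥
u = 1/3, v = 0 ↦ 1  ≥
u = 1/3, v = 1/3 ↦ 2/3  ≥
u = 1/3, v = 2/3 ↦ 2/3  ≥
u = 1/3, v = 1 ↦ 2/3  ≥
u = 2/3, v = 0 ↦ 1  ≥
u = 2/3, v = 1/3 ↦ 2/3  ≥
u = 2/3, v = 2/3 ↦ 1/3  <
u = 2/3, v = 1 ↦ 1/3  <
u = 1, v = 0 ↦ 1  ≥
u = 1, v = 1/3 ↦ 2/3  ≥
u = 1, v = 2/3 ↦ 1/3  <
u = 1, v = 1 ↦ 0  <
So 12 of the 16 assignments meet the threshold.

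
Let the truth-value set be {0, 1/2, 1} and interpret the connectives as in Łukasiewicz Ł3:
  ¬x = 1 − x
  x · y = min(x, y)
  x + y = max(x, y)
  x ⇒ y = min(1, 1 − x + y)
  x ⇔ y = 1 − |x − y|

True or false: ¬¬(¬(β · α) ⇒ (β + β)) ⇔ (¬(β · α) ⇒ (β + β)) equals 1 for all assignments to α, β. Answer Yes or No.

Yes

α = 0, β = 0 ↦ 1
α = 0, β = 1/2 ↦ 1
α = 0, β = 1 ↦ 1
α = 1/2, β = 0 ↦ 1
α = 1/2, β = 1/2 ↦ 1
α = 1/2, β = 1 ↦ 1
α = 1, β = 0 ↦ 1
α = 1, β = 1/2 ↦ 1
α = 1, β = 1 ↦ 1
Every assignment gives a value ≥ 1.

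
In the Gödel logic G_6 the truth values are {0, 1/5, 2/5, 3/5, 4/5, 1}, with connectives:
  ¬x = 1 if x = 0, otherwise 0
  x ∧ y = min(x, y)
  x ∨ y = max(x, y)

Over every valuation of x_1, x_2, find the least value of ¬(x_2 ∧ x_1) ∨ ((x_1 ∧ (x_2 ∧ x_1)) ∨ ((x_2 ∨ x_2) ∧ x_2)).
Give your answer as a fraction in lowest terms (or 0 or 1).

Take x_1 = 1/5, x_2 = 1/5:
x_2 ∧ x_1 = 1/5 ∧ 1/5 = 1/5
¬(x_2 ∧ x_1) = ¬1/5 = 0
x_2 ∧ x_1 = 1/5 ∧ 1/5 = 1/5
x_1 ∧ (x_2 ∧ x_1) = 1/5 ∧ 1/5 = 1/5
x_2 ∨ x_2 = 1/5 ∨ 1/5 = 1/5
(x_2 ∨ x_2) ∧ x_2 = 1/5 ∧ 1/5 = 1/5
(x_1 ∧ (x_2 ∧ x_1)) ∨ ((x_2 ∨ x_2) ∧ x_2) = 1/5 ∨ 1/5 = 1/5
¬(x_2 ∧ x_1) ∨ ((x_1 ∧ (x_2 ∧ x_1)) ∨ ((x_2 ∨ x_2) ∧ x_2)) = 0 ∨ 1/5 = 1/5
No assignment yields a value below 1/5, so this is the minimum.

1/5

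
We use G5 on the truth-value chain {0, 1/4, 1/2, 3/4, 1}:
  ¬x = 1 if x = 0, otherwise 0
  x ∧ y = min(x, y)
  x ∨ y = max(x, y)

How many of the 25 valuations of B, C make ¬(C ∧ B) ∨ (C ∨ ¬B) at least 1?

value 1: 13 assignments (counts)
value 3/4: 4 assignments
value 1/2: 4 assignments
value 1/4: 4 assignments
So 13 of the 25 assignments meet the threshold.

13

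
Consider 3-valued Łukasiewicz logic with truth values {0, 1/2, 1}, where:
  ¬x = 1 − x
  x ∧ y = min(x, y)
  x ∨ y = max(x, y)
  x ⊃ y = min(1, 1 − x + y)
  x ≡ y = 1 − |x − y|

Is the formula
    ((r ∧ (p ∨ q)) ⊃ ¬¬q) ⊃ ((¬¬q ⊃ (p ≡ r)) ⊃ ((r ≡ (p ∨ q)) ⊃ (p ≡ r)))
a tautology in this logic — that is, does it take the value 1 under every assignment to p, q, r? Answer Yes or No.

No

Counterexample: take p = 0, q = 1/2, r = 1/2.
p ∨ q = 0 ∨ 1/2 = 1/2
r ∧ (p ∨ q) = 1/2 ∧ 1/2 = 1/2
¬q = ¬1/2 = 1/2
¬¬q = ¬1/2 = 1/2
(r ∧ (p ∨ q)) ⊃ ¬¬q = 1/2 ⊃ 1/2 = 1
¬q = ¬1/2 = 1/2
¬¬q = ¬1/2 = 1/2
p ≡ r = 0 ≡ 1/2 = 1/2
¬¬q ⊃ (p ≡ r) = 1/2 ⊃ 1/2 = 1
p ∨ q = 0 ∨ 1/2 = 1/2
r ≡ (p ∨ q) = 1/2 ≡ 1/2 = 1
p ≡ r = 0 ≡ 1/2 = 1/2
(r ≡ (p ∨ q)) ⊃ (p ≡ r) = 1 ⊃ 1/2 = 1/2
(¬¬q ⊃ (p ≡ r)) ⊃ ((r ≡ (p ∨ q)) ⊃ (p ≡ r)) = 1 ⊃ 1/2 = 1/2
((r ∧ (p ∨ q)) ⊃ ¬¬q) ⊃ ((¬¬q ⊃ (p ≡ r)) ⊃ ((r ≡ (p ∨ q)) ⊃ (p ≡ r))) = 1 ⊃ 1/2 = 1/2
This gives 1/2 ≠ 1.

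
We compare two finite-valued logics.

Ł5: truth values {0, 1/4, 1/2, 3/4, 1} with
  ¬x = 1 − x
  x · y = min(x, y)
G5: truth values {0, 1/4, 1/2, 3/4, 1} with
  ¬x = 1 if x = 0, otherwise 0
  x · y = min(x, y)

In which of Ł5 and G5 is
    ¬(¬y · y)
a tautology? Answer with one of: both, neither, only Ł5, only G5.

only G5

In Ł5: at y = 1/4 the value is 3/4 — not a tautology.
In G5: every assignment gives 1 — tautology.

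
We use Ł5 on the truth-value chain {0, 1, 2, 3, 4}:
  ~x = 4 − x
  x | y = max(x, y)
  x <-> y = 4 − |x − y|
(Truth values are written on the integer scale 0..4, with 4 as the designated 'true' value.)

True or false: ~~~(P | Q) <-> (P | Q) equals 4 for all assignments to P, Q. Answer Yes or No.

No

Counterexample: take P = 0, Q = 0.
P | Q = 0 | 0 = 0
~(P | Q) = ~0 = 4
~~(P | Q) = ~4 = 0
~~~(P | Q) = ~0 = 4
P | Q = 0 | 0 = 0
~~~(P | Q) <-> (P | Q) = 4 <-> 0 = 0
This gives 0 ≠ 4.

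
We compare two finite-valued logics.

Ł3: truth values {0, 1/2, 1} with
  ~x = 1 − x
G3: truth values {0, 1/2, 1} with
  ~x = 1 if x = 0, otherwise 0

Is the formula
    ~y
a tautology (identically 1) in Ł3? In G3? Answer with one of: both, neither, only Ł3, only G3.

In Ł3: at y = 1/2 the value is 1/2 — not a tautology.
In G3: at y = 1/2 the value is 0 — not a tautology.

neither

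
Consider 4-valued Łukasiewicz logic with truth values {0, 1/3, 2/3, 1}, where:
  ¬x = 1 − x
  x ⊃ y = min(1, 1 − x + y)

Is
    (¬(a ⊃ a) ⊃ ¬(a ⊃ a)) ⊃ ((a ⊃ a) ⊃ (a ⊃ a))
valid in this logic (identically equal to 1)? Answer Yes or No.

a = 0 ↦ 1
a = 1/3 ↦ 1
a = 2/3 ↦ 1
a = 1 ↦ 1
Every assignment gives a value ≥ 1.

Yes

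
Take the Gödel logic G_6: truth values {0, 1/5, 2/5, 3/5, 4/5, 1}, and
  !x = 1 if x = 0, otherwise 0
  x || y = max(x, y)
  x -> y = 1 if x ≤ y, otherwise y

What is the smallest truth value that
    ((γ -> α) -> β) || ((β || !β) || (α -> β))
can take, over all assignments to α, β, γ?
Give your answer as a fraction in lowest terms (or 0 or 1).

Take α = 2/5, β = 1/5, γ = 0:
γ -> α = 0 -> 2/5 = 1
(γ -> α) -> β = 1 -> 1/5 = 1/5
!β = !1/5 = 0
β || !β = 1/5 || 0 = 1/5
α -> β = 2/5 -> 1/5 = 1/5
(β || !β) || (α -> β) = 1/5 || 1/5 = 1/5
((γ -> α) -> β) || ((β || !β) || (α -> β)) = 1/5 || 1/5 = 1/5
No assignment yields a value below 1/5, so this is the minimum.

1/5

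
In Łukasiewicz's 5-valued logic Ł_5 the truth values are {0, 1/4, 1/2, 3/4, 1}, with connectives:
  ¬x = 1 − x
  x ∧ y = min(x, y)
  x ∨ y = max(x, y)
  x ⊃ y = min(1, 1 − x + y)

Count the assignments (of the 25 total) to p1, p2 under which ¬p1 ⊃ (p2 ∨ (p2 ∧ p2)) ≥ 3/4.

19

value 1: 15 assignments (counts)
value 3/4: 4 assignments (counts)
value 1/2: 3 assignments
value 1/4: 2 assignments
value 0: 1 assignment
So 19 of the 25 assignments meet the threshold.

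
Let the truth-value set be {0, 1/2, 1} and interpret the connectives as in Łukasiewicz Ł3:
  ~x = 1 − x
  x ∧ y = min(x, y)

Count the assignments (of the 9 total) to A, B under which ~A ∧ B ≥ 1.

1

A = 0, B = 0 ↦ 0  <
A = 0, B = 1/2 ↦ 1/2  <
A = 0, B = 1 ↦ 1  ≥
A = 1/2, B = 0 ↦ 0  <
A = 1/2, B = 1/2 ↦ 1/2  <
A = 1/2, B = 1 ↦ 1/2  <
A = 1, B = 0 ↦ 0  <
A = 1, B = 1/2 ↦ 0  <
A = 1, B = 1 ↦ 0  <
So 1 of the 9 assignments meets the threshold.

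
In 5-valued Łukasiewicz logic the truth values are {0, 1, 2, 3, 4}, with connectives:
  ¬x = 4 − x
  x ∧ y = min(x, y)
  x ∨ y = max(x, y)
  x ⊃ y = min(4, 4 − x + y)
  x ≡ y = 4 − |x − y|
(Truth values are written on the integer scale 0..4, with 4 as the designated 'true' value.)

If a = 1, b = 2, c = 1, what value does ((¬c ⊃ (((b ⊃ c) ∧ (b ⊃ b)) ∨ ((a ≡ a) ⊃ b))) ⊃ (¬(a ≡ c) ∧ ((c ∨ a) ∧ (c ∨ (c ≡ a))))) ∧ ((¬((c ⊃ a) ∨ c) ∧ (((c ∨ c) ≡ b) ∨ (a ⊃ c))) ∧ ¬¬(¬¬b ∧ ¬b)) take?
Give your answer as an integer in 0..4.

¬c = ¬1 = 3
b ⊃ c = 2 ⊃ 1 = 3
b ⊃ b = 2 ⊃ 2 = 4
(b ⊃ c) ∧ (b ⊃ b) = 3 ∧ 4 = 3
a ≡ a = 1 ≡ 1 = 4
(a ≡ a) ⊃ b = 4 ⊃ 2 = 2
((b ⊃ c) ∧ (b ⊃ b)) ∨ ((a ≡ a) ⊃ b) = 3 ∨ 2 = 3
¬c ⊃ (((b ⊃ c) ∧ (b ⊃ b)) ∨ ((a ≡ a) ⊃ b)) = 3 ⊃ 3 = 4
a ≡ c = 1 ≡ 1 = 4
¬(a ≡ c) = ¬4 = 0
c ∨ a = 1 ∨ 1 = 1
c ≡ a = 1 ≡ 1 = 4
c ∨ (c ≡ a) = 1 ∨ 4 = 4
(c ∨ a) ∧ (c ∨ (c ≡ a)) = 1 ∧ 4 = 1
¬(a ≡ c) ∧ ((c ∨ a) ∧ (c ∨ (c ≡ a))) = 0 ∧ 1 = 0
(¬c ⊃ (((b ⊃ c) ∧ (b ⊃ b)) ∨ ((a ≡ a) ⊃ b))) ⊃ (¬(a ≡ c) ∧ ((c ∨ a) ∧ (c ∨ (c ≡ a)))) = 4 ⊃ 0 = 0
c ⊃ a = 1 ⊃ 1 = 4
(c ⊃ a) ∨ c = 4 ∨ 1 = 4
¬((c ⊃ a) ∨ c) = ¬4 = 0
c ∨ c = 1 ∨ 1 = 1
(c ∨ c) ≡ b = 1 ≡ 2 = 3
a ⊃ c = 1 ⊃ 1 = 4
((c ∨ c) ≡ b) ∨ (a ⊃ c) = 3 ∨ 4 = 4
¬((c ⊃ a) ∨ c) ∧ (((c ∨ c) ≡ b) ∨ (a ⊃ c)) = 0 ∧ 4 = 0
¬b = ¬2 = 2
¬¬b = ¬2 = 2
¬b = ¬2 = 2
¬¬b ∧ ¬b = 2 ∧ 2 = 2
¬(¬¬b ∧ ¬b) = ¬2 = 2
¬¬(¬¬b ∧ ¬b) = ¬2 = 2
(¬((c ⊃ a) ∨ c) ∧ (((c ∨ c) ≡ b) ∨ (a ⊃ c))) ∧ ¬¬(¬¬b ∧ ¬b) = 0 ∧ 2 = 0
((¬c ⊃ (((b ⊃ c) ∧ (b ⊃ b)) ∨ ((a ≡ a) ⊃ b))) ⊃ (¬(a ≡ c) ∧ ((c ∨ a) ∧ (c ∨ (c ≡ a))))) ∧ ((¬((c ⊃ a) ∨ c) ∧ (((c ∨ c) ≡ b) ∨ (a ⊃ c))) ∧ ¬¬(¬¬b ∧ ¬b)) = 0 ∧ 0 = 0

0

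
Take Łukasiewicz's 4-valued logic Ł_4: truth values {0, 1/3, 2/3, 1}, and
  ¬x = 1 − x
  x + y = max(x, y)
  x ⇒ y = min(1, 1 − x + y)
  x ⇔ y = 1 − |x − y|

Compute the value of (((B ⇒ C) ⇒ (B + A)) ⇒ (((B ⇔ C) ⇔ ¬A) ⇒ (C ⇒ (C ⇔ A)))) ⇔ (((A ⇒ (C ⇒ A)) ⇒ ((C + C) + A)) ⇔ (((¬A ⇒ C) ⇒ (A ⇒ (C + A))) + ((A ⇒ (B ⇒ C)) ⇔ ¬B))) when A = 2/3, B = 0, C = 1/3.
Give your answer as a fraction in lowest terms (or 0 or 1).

B ⇒ C = 0 ⇒ 1/3 = 1
B + A = 0 + 2/3 = 2/3
(B ⇒ C) ⇒ (B + A) = 1 ⇒ 2/3 = 2/3
B ⇔ C = 0 ⇔ 1/3 = 2/3
¬A = ¬2/3 = 1/3
(B ⇔ C) ⇔ ¬A = 2/3 ⇔ 1/3 = 2/3
C ⇔ A = 1/3 ⇔ 2/3 = 2/3
C ⇒ (C ⇔ A) = 1/3 ⇒ 2/3 = 1
((B ⇔ C) ⇔ ¬A) ⇒ (C ⇒ (C ⇔ A)) = 2/3 ⇒ 1 = 1
((B ⇒ C) ⇒ (B + A)) ⇒ (((B ⇔ C) ⇔ ¬A) ⇒ (C ⇒ (C ⇔ A))) = 2/3 ⇒ 1 = 1
C ⇒ A = 1/3 ⇒ 2/3 = 1
A ⇒ (C ⇒ A) = 2/3 ⇒ 1 = 1
C + C = 1/3 + 1/3 = 1/3
(C + C) + A = 1/3 + 2/3 = 2/3
(A ⇒ (C ⇒ A)) ⇒ ((C + C) + A) = 1 ⇒ 2/3 = 2/3
¬A = ¬2/3 = 1/3
¬A ⇒ C = 1/3 ⇒ 1/3 = 1
C + A = 1/3 + 2/3 = 2/3
A ⇒ (C + A) = 2/3 ⇒ 2/3 = 1
(¬A ⇒ C) ⇒ (A ⇒ (C + A)) = 1 ⇒ 1 = 1
B ⇒ C = 0 ⇒ 1/3 = 1
A ⇒ (B ⇒ C) = 2/3 ⇒ 1 = 1
¬B = ¬0 = 1
(A ⇒ (B ⇒ C)) ⇔ ¬B = 1 ⇔ 1 = 1
((¬A ⇒ C) ⇒ (A ⇒ (C + A))) + ((A ⇒ (B ⇒ C)) ⇔ ¬B) = 1 + 1 = 1
((A ⇒ (C ⇒ A)) ⇒ ((C + C) + A)) ⇔ (((¬A ⇒ C) ⇒ (A ⇒ (C + A))) + ((A ⇒ (B ⇒ C)) ⇔ ¬B)) = 2/3 ⇔ 1 = 2/3
(((B ⇒ C) ⇒ (B + A)) ⇒ (((B ⇔ C) ⇔ ¬A) ⇒ (C ⇒ (C ⇔ A)))) ⇔ (((A ⇒ (C ⇒ A)) ⇒ ((C + C) + A)) ⇔ (((¬A ⇒ C) ⇒ (A ⇒ (C + A))) + ((A ⇒ (B ⇒ C)) ⇔ ¬B))) = 1 ⇔ 2/3 = 2/3

2/3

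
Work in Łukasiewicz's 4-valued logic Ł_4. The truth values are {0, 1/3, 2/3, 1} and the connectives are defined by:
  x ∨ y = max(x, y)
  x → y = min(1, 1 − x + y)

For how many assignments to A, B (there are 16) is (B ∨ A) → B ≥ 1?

A = 0, B = 0 ↦ 1  ≥
A = 0, B = 1/3 ↦ 1  ≥
A = 0, B = 2/3 ↦ 1  ≥
A = 0, B = 1 ↦ 1  ≥
A = 1/3, B = 0 ↦ 2/3  <
A = 1/3, B = 1/3 ↦ 1  ≥
A = 1/3, B = 2/3 ↦ 1  ≥
A = 1/3, B = 1 ↦ 1  ≥
A = 2/3, B = 0 ↦ 1/3  <
A = 2/3, B = 1/3 ↦ 2/3  <
A = 2/3, B = 2/3 ↦ 1  ≥
A = 2/3, B = 1 ↦ 1  ≥
A = 1, B = 0 ↦ 0  <
A = 1, B = 1/3 ↦ 1/3  <
A = 1, B = 2/3 ↦ 2/3  <
A = 1, B = 1 ↦ 1  ≥
So 10 of the 16 assignments meet the threshold.

10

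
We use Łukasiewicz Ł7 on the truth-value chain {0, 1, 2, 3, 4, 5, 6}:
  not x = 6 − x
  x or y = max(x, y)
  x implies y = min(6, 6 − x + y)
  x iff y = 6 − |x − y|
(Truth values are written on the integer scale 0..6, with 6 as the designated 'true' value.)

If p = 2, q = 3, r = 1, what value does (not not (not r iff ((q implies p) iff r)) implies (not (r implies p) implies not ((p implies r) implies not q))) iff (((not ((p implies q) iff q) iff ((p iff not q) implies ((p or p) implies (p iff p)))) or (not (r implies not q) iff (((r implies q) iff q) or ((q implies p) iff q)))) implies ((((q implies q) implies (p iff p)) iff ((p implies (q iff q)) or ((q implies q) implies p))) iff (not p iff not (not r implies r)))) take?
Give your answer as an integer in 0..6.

not r = not 1 = 5
q implies p = 3 implies 2 = 5
(q implies p) iff r = 5 iff 1 = 2
not r iff ((q implies p) iff r) = 5 iff 2 = 3
not (not r iff ((q implies p) iff r)) = not 3 = 3
not not (not r iff ((q implies p) iff r)) = not 3 = 3
r implies p = 1 implies 2 = 6
not (r implies p) = not 6 = 0
p implies r = 2 implies 1 = 5
not q = not 3 = 3
(p implies r) implies not q = 5 implies 3 = 4
not ((p implies r) implies not q) = not 4 = 2
not (r implies p) implies not ((p implies r) implies not q) = 0 implies 2 = 6
not not (not r iff ((q implies p) iff r)) implies (not (r implies p) implies not ((p implies r) implies not q)) = 3 implies 6 = 6
p implies q = 2 implies 3 = 6
(p implies q) iff q = 6 iff 3 = 3
not ((p implies q) iff q) = not 3 = 3
not q = not 3 = 3
p iff not q = 2 iff 3 = 5
p or p = 2 or 2 = 2
p iff p = 2 iff 2 = 6
(p or p) implies (p iff p) = 2 implies 6 = 6
(p iff not q) implies ((p or p) implies (p iff p)) = 5 implies 6 = 6
not ((p implies q) iff q) iff ((p iff not q) implies ((p or p) implies (p iff p))) = 3 iff 6 = 3
not q = not 3 = 3
r implies not q = 1 implies 3 = 6
not (r implies not q) = not 6 = 0
r implies q = 1 implies 3 = 6
(r implies q) iff q = 6 iff 3 = 3
q implies p = 3 implies 2 = 5
(q implies p) iff q = 5 iff 3 = 4
((r implies q) iff q) or ((q implies p) iff q) = 3 or 4 = 4
not (r implies not q) iff (((r implies q) iff q) or ((q implies p) iff q)) = 0 iff 4 = 2
(not ((p implies q) iff q) iff ((p iff not q) implies ((p or p) implies (p iff p)))) or (not (r implies not q) iff (((r implies q) iff q) or ((q implies p) iff q))) = 3 or 2 = 3
q implies q = 3 implies 3 = 6
p iff p = 2 iff 2 = 6
(q implies q) implies (p iff p) = 6 implies 6 = 6
q iff q = 3 iff 3 = 6
p implies (q iff q) = 2 implies 6 = 6
q implies q = 3 implies 3 = 6
(q implies q) implies p = 6 implies 2 = 2
(p implies (q iff q)) or ((q implies q) implies p) = 6 or 2 = 6
((q implies q) implies (p iff p)) iff ((p implies (q iff q)) or ((q implies q) implies p)) = 6 iff 6 = 6
not p = not 2 = 4
not r = not 1 = 5
not r implies r = 5 implies 1 = 2
not (not r implies r) = not 2 = 4
not p iff not (not r implies r) = 4 iff 4 = 6
(((q implies q) implies (p iff p)) iff ((p implies (q iff q)) or ((q implies q) implies p))) iff (not p iff not (not r implies r)) = 6 iff 6 = 6
((not ((p implies q) iff q) iff ((p iff not q) implies ((p or p) implies (p iff p)))) or (not (r implies not q) iff (((r implies q) iff q) or ((q implies p) iff q)))) implies ((((q implies q) implies (p iff p)) iff ((p implies (q iff q)) or ((q implies q) implies p))) iff (not p iff not (not r implies r))) = 3 implies 6 = 6
(not not (not r iff ((q implies p) iff r)) implies (not (r implies p) implies not ((p implies r) implies not q))) iff (((not ((p implies q) iff q) iff ((p iff not q) implies ((p or p) implies (p iff p)))) or (not (r implies not q) iff (((r implies q) iff q) or ((q implies p) iff q)))) implies ((((q implies q) implies (p iff p)) iff ((p implies (q iff q)) or ((q implies q) implies p))) iff (not p iff not (not r implies r)))) = 6 iff 6 = 6

6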